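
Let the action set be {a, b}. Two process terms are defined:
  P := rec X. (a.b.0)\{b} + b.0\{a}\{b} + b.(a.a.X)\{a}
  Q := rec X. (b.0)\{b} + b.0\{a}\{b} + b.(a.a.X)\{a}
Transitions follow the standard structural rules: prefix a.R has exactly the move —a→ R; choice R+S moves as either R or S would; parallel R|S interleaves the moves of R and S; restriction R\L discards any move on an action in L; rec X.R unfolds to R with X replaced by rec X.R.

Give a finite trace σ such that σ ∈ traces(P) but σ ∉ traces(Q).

a

Reachable graph of P (4 states):
  u0 = rec X. (a.b.0)\{b} + b.0\{a}\{b} + b.(a.a.X)\{a} → ··a··> u1, ··b··> u2, ··b··> u3
  u1 = (b.0)\{b} → (no moves)
  u2 = (a.a.(rec X. (a.b.0)\{b} + b.0\{a}\{b} + b.(a.a.X)\{a}))\{a} → (no moves)
  u3 = 0\{a}\{b} → (no moves)
Reachable graph of Q (3 states):
  v0 = rec X. (b.0)\{b} + b.0\{a}\{b} + b.(a.a.X)\{a} → ··b··> v1, ··b··> v2
  v1 = (a.a.(rec X. (b.0)\{b} + b.0\{a}\{b} + b.(a.a.X)\{a}))\{a} → (no moves)
  v2 = 0\{a}\{b} → (no moves)
Executing a from P (initial set {u0}):
  [1] a ⇒ {u1}
  — P admits the full trace.
Executing a from Q (initial set {v0}):
  [1] a ⇒ no successor for Q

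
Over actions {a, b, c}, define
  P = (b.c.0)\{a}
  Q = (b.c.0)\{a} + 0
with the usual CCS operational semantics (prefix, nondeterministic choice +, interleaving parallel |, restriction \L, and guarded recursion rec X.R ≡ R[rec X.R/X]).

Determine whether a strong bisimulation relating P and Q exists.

P ~ Q

LTS(P): 3 reachable states
  u0 = (b.c.0)\{a} :: ··b··> u1
  u1 = (c.0)\{a} :: ··c··> u2
  u2 = 0\{a} :: deadlocked
LTS(Q): 3 reachable states
  v0 = (b.c.0)\{a} + 0 :: ··b··> v1
  v1 = (c.0)\{a} :: ··c··> v2
  v2 = 0\{a} :: deadlocked
Coarsest stable partition (strong bisimilarity classes):
  B0 = {u0, v0}
  B1 = {u1, v1}
  B2 = {u2, v2}
u0 ∈ B0, v0 ∈ B0 → same block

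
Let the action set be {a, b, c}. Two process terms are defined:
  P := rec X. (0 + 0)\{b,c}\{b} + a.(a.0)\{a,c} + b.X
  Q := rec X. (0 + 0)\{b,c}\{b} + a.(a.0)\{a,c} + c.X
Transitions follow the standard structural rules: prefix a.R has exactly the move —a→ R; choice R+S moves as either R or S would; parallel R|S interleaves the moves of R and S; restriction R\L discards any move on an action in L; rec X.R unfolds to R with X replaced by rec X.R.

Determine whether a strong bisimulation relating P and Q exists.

NO

Reachable graph of P (2 states):
  m0 = rec X. (0 + 0)\{b,c}\{b} + a.(a.0)\{a,c} + b.X :: =a=> m1, =b=> m0
  m1 = (a.0)\{a,c} :: ·
Reachable graph of Q (2 states):
  n0 = rec X. (0 + 0)\{b,c}\{b} + a.(a.0)\{a,c} + c.X :: =a=> n1, =c=> n0
  n1 = (a.0)\{a,c} :: ·
Coarsest stable partition (strong bisimilarity classes):
  B0 = {m0}
  B1 = {m1, n1}
  B2 = {n0}
m0 ∈ B0, n0 ∈ B2 → different blocks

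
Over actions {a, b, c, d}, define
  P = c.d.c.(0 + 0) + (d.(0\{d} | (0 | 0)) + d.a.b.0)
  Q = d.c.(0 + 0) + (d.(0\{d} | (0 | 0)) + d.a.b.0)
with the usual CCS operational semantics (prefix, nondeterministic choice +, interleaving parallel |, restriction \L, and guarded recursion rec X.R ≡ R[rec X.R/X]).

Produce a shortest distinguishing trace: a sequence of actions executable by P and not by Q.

c

Reachable graph of P (8 states):
  u0 = c.d.c.(0 + 0) + (d.(0\{d} | (0 | 0)) + d.a.b.0) → ··c··> u1, ··d··> u2, ··d··> u3
  u1 = d.c.(0 + 0) → ··d··> u4
  u2 = 0\{d} | (0 | 0) → deadlocked
  u3 = a.b.0 → ··a··> u5
  u4 = c.(0 + 0) → ··c··> u6
  u5 = b.0 → ··b··> u7
  u6 = 0 + 0 → deadlocked
  u7 = 0 → deadlocked
Reachable graph of Q (7 states):
  v0 = d.c.(0 + 0) + (d.(0\{d} | (0 | 0)) + d.a.b.0) → ··d··> v1, ··d··> v2, ··d··> v3
  v1 = 0\{d} | (0 | 0) → deadlocked
  v2 = a.b.0 → ··a··> v4
  v3 = c.(0 + 0) → ··c··> v5
  v4 = b.0 → ··b··> v6
  v5 = 0 + 0 → deadlocked
  v6 = 0 → deadlocked
Trace ⟨c⟩ through P, begin at {u0}:
  after c @ step 1: {u1}
  — P admits the full trace.
Trace ⟨c⟩ through Q, begin at {v0}:
  after c @ step 1: no successor for Q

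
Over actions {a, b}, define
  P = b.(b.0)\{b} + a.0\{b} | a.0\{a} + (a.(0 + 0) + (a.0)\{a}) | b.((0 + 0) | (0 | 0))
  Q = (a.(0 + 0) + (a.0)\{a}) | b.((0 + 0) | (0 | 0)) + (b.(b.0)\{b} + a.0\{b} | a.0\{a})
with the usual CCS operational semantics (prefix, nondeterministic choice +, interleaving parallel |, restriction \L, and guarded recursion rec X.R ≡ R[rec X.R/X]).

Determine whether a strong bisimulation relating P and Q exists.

Reachable graph of P (8 states):
  u0 = b.(b.0)\{b} + a.0\{b} | a.0\{a} + (a.(0 + 0) + (a.0)\{a}) | b.((0 + 0) | (0 | 0)) | --a--▸ u1, --a--▸ u2, --a--▸ u3, --b--▸ u4, --b--▸ u5
  u1 = (0 + 0) | b.((0 + 0) | (0 | 0)) | --b--▸ u6
  u2 = 0\{b} | a.0\{a} | --a--▸ u7
  u3 = a.0\{b} | 0\{a} | --a--▸ u7
  u4 = (a.(0 + 0) + (a.0)\{a}) | ((0 + 0) | (0 | 0)) | --a--▸ u6
  u5 = (b.0)\{b} | ∅
  u6 = (0 + 0) | ((0 + 0) | (0 | 0)) | ∅
  u7 = 0\{b} | 0\{a} | ∅
Reachable graph of Q (8 states):
  v0 = (a.(0 + 0) + (a.0)\{a}) | b.((0 + 0) | (0 | 0)) + (b.(b.0)\{b} + a.0\{b} | a.0\{a}) | --a--▸ v1, --a--▸ v2, --a--▸ v3, --b--▸ v4, --b--▸ v5
  v1 = (0 + 0) | b.((0 + 0) | (0 | 0)) | --b--▸ v6
  v2 = 0\{b} | a.0\{a} | --a--▸ v7
  v3 = a.0\{b} | 0\{a} | --a--▸ v7
  v4 = (a.(0 + 0) + (a.0)\{a}) | ((0 + 0) | (0 | 0)) | --a--▸ v6
  v5 = (b.0)\{b} | ∅
  v6 = (0 + 0) | ((0 + 0) | (0 | 0)) | ∅
  v7 = 0\{b} | 0\{a} | ∅
Coarsest stable partition (strong bisimilarity classes):
  B0 = {u0, v0}
  B1 = {u2, u3, u4, v2, v3, v4}
  B2 = {u5, u6, u7, v5, v6, v7}
  B3 = {u1, v1}
u0 ∈ B0, v0 ∈ B0 → same block

P ~ Q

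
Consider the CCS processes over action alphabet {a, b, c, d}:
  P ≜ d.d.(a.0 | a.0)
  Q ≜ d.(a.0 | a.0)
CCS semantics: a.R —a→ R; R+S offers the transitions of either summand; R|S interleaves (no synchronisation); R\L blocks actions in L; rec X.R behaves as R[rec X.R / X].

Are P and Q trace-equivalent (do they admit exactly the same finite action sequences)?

LTS(P): 6 reachable states
  m0 = d.d.(a.0 | a.0) → -d-> m1
  m1 = d.(a.0 | a.0) → -d-> m2
  m2 = a.0 | a.0 → -a-> m3, -a-> m4
  m3 = 0 | a.0 → -a-> m5
  m4 = a.0 | 0 → -a-> m5
  m5 = 0 | 0 → ∅
LTS(Q): 5 reachable states
  n0 = d.(a.0 | a.0) → -d-> n1
  n1 = a.0 | a.0 → -a-> n2, -a-> n3
  n2 = 0 | a.0 → -a-> n4
  n3 = a.0 | 0 → -a-> n4
  n4 = 0 | 0 → ∅
Trace ⟨dd⟩ through P, begin at {m0}:
  [1] d ⇒ {m1}
  [2] d ⇒ {m2}
  ✓ P
Trace ⟨dd⟩ through Q, begin at {n0}:
  [1] d ⇒ {n1}
  [2] d ⇒ ∅ (Q stuck)

trace-distinct — witness ⟨dd⟩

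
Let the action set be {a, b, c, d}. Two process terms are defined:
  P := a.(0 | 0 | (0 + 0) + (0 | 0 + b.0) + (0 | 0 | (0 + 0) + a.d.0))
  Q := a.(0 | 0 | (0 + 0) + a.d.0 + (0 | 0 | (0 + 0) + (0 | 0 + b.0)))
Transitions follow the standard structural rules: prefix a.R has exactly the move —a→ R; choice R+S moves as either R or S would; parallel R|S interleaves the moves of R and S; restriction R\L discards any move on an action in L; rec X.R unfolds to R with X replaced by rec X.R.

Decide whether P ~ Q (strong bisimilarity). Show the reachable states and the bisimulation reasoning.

YES

P's transition system — 4 states:
  p0 = a.(0 | 0 | (0 + 0) + (0 | 0 + b.0) + (0 | 0 | (0 + 0) + a.d.0)) :: ··a··> p1
  p1 = 0 | 0 | (0 + 0) + (0 | 0 + b.0) + (0 | 0 | (0 + 0) + a.d.0) :: ··a··> p2, ··b··> p3
  p2 = d.0 :: ··d··> p3
  p3 = 0 :: ·
Q's transition system — 4 states:
  q0 = a.(0 | 0 | (0 + 0) + a.d.0 + (0 | 0 | (0 + 0) + (0 | 0 + b.0))) :: ··a··> q1
  q1 = 0 | 0 | (0 + 0) + a.d.0 + (0 | 0 | (0 + 0) + (0 | 0 + b.0)) :: ··a··> q2, ··b··> q3
  q2 = d.0 :: ··d··> q3
  q3 = 0 :: ·
Bisimilarity quotient blocks:
  B0 = {p0, q0}
  B1 = {p1, q1}
  B2 = {p3, q3}
  B3 = {p2, q2}
p0 ∈ B0, q0 ∈ B0 → same block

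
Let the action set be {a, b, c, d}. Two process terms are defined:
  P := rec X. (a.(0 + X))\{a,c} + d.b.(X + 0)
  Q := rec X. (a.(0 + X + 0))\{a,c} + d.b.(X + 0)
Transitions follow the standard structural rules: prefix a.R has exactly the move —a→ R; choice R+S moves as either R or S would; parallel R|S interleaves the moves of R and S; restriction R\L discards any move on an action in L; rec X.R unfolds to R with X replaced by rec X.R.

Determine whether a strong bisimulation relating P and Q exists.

bisimilar

Reachable graph of P (3 states):
  s0 = rec X. (a.(0 + X))\{a,c} + d.b.(X + 0) | —d→ s1
  s1 = b.((rec X. (a.(0 + X))\{a,c} + d.b.(X + 0)) + 0) | —b→ s2
  s2 = (rec X. (a.(0 + X))\{a,c} + d.b.(X + 0)) + 0 | —d→ s1
Reachable graph of Q (3 states):
  t0 = rec X. (a.(0 + X + 0))\{a,c} + d.b.(X + 0) | —d→ t1
  t1 = b.((rec X. (a.(0 + X + 0))\{a,c} + d.b.(X + 0)) + 0) | —b→ t2
  t2 = (rec X. (a.(0 + X + 0))\{a,c} + d.b.(X + 0)) + 0 | —d→ t1
Coarsest stable partition (strong bisimilarity classes):
  B0 = {s0, s2, t0, t2}
  B1 = {s1, t1}
s0 ∈ B0, t0 ∈ B0 → same block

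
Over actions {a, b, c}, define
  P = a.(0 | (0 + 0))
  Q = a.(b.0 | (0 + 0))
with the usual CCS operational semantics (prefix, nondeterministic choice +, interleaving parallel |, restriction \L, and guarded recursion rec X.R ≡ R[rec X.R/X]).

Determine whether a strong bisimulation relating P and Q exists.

LTS(P): 2 reachable states
  s0 = a.(0 | (0 + 0)) | =a=> s1
  s1 = 0 | (0 + 0) | ∅
LTS(Q): 3 reachable states
  t0 = a.(b.0 | (0 + 0)) | =a=> t1
  t1 = b.0 | (0 + 0) | =b=> t2
  t2 = 0 | (0 + 0) | ∅
Partition-refinement fixed point:
  B0 = {s0}
  B1 = {s1, t2}
  B2 = {t0}
  B3 = {t1}
s0 ∈ B0, t0 ∈ B2 → different blocks

not bisimilar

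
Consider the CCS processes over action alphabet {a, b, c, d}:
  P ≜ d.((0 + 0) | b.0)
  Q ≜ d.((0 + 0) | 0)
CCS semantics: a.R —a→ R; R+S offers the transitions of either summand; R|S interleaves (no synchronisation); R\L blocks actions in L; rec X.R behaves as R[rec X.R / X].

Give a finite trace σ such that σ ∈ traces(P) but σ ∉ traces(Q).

P's transition system — 3 states:
  u0 = d.((0 + 0) | b.0) ⊢ ··d··> u1
  u1 = (0 + 0) | b.0 ⊢ ··b··> u2
  u2 = (0 + 0) | 0 ⊢ stopped
Q's transition system — 2 states:
  v0 = d.((0 + 0) | 0) ⊢ ··d··> v1
  v1 = (0 + 0) | 0 ⊢ stopped
Run σ = ⟨db⟩ on P: start {u0}
  [1] d ⇒ {u1}
  [2] b ⇒ {u2}
  ✓ P
Run σ = ⟨db⟩ on Q: start {v0}
  [1] d ⇒ {v1}
  [2] b ⇒ no successor for Q

db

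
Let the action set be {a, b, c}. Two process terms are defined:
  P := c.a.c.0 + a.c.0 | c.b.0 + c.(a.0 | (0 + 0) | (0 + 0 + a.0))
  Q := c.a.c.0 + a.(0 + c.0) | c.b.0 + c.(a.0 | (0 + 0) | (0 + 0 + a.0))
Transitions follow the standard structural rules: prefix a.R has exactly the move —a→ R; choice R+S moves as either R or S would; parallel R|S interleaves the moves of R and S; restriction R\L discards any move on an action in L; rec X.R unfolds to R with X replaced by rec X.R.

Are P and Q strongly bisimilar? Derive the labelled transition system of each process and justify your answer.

YES

P's transition system — 16 states:
  s0 = c.a.c.0 + a.c.0 | c.b.0 + c.(a.0 | (0 + 0) | (0 + 0 + a.0)) has moves =a=> s1, =c=> s2, =c=> s3, =c=> s4
  s1 = c.0 | c.b.0 has moves =c=> s5, =c=> s6
  s2 = a.0 | (0 + 0) | (0 + 0 + a.0) has moves =a=> s7, =a=> s8
  s3 = a.c.0 has moves =a=> s9
  s4 = a.c.0 | b.0 has moves =a=> s6, =b=> s10
  s5 = 0 | c.b.0 has moves =c=> s11
  s6 = c.0 | b.0 has moves =b=> s12, =c=> s11
  s7 = 0 | (0 + 0) | (0 + 0 + a.0) has moves =a=> s13
  s8 = a.0 | (0 + 0) | 0 has moves =a=> s13
  s9 = c.0 has moves =c=> s14
  s10 = a.c.0 | 0 has moves =a=> s12
  s11 = 0 | b.0 has moves =b=> s15
  s12 = c.0 | 0 has moves =c=> s15
  s13 = 0 | (0 + 0) | 0 has moves (no moves)
  s14 = 0 has moves (no moves)
  s15 = 0 | 0 has moves (no moves)
Q's transition system — 16 states:
  t0 = c.a.c.0 + a.(0 + c.0) | c.b.0 + c.(a.0 | (0 + 0) | (0 + 0 + a.0)) has moves =a=> t1, =c=> t2, =c=> t3, =c=> t4
  t1 = (0 + c.0) | c.b.0 has moves =c=> t5, =c=> t6
  t2 = a.(0 + c.0) | b.0 has moves =a=> t5, =b=> t7
  t3 = a.0 | (0 + 0) | (0 + 0 + a.0) has moves =a=> t8, =a=> t9
  t4 = a.c.0 has moves =a=> t10
  t5 = (0 + c.0) | b.0 has moves =b=> t11, =c=> t12
  t6 = 0 | c.b.0 has moves =c=> t12
  t7 = a.(0 + c.0) | 0 has moves =a=> t11
  t8 = 0 | (0 + 0) | (0 + 0 + a.0) has moves =a=> t13
  t9 = a.0 | (0 + 0) | 0 has moves =a=> t13
  t10 = c.0 has moves =c=> t14
  t11 = (0 + c.0) | 0 has moves =c=> t15
  t12 = 0 | b.0 has moves =b=> t15
  t13 = 0 | (0 + 0) | 0 has moves (no moves)
  t14 = 0 has moves (no moves)
  t15 = 0 | 0 has moves (no moves)
Partition-refinement fixed point:
  B0 = {s0, t0}
  B1 = {s1, t1}
  B2 = {s6, t5}
  B3 = {s11, t12}
  B4 = {s13, s14, s15, t13, t14, t15}
  B5 = {s12, s9, t10, t11}
  B6 = {s5, t6}
  B7 = {s10, s3, t4, t7}
  B8 = {s2, t3}
  B9 = {s7, s8, t8, t9}
  B10 = {s4, t2}
s0 ∈ B0, t0 ∈ B0 → same block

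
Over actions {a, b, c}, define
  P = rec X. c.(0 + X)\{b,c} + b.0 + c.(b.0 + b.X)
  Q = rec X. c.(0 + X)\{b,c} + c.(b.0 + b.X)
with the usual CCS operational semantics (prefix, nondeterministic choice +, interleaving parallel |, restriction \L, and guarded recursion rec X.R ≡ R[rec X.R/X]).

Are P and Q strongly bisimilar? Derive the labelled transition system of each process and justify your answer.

P's transition system — 4 states:
  p0 = rec X. c.(0 + X)\{b,c} + b.0 + c.(b.0 + b.X) ⊢ =b=> p1, =c=> p2, =c=> p3
  p1 = 0 ⊢ (no moves)
  p2 = (0 + (rec X. c.(0 + X)\{b,c} + b.0 + c.(b.0 + b.X)))\{b,c} ⊢ (no moves)
  p3 = b.0 + b.(rec X. c.(0 + X)\{b,c} + b.0 + c.(b.0 + b.X)) ⊢ =b=> p0, =b=> p1
Q's transition system — 4 states:
  q0 = rec X. c.(0 + X)\{b,c} + c.(b.0 + b.X) ⊢ =c=> q1, =c=> q2
  q1 = (0 + (rec X. c.(0 + X)\{b,c} + c.(b.0 + b.X)))\{b,c} ⊢ (no moves)
  q2 = b.0 + b.(rec X. c.(0 + X)\{b,c} + c.(b.0 + b.X)) ⊢ =b=> q0, =b=> q3
  q3 = 0 ⊢ (no moves)
Coarsest stable partition (strong bisimilarity classes):
  B0 = {p0}
  B1 = {p3}
  B2 = {p1, p2, q1, q3}
  B3 = {q0}
  B4 = {q2}
p0 ∈ B0, q0 ∈ B3 → different blocks

NO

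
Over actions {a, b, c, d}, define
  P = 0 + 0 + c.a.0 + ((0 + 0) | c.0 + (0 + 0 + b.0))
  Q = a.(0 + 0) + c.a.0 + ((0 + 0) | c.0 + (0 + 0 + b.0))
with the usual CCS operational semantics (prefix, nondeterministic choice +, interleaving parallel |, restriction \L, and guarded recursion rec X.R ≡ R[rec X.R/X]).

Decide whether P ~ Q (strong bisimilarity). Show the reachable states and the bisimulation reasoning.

P ≁ Q

P's transition system — 4 states:
  m0 = 0 + 0 + c.a.0 + ((0 + 0) | c.0 + (0 + 0 + b.0)) :: —b→ m1, —c→ m2, —c→ m3
  m1 = 0 :: ∅
  m2 = (0 + 0) | 0 :: ∅
  m3 = a.0 :: —a→ m1
Q's transition system — 5 states:
  n0 = a.(0 + 0) + c.a.0 + ((0 + 0) | c.0 + (0 + 0 + b.0)) :: —a→ n1, —b→ n2, —c→ n3, —c→ n4
  n1 = 0 + 0 :: ∅
  n2 = 0 :: ∅
  n3 = (0 + 0) | 0 :: ∅
  n4 = a.0 :: —a→ n2
Bisimilarity quotient blocks:
  B0 = {m0}
  B1 = {m1, m2, n1, n2, n3}
  B2 = {m3, n4}
  B3 = {n0}
m0 ∈ B0, n0 ∈ B3 → different blocks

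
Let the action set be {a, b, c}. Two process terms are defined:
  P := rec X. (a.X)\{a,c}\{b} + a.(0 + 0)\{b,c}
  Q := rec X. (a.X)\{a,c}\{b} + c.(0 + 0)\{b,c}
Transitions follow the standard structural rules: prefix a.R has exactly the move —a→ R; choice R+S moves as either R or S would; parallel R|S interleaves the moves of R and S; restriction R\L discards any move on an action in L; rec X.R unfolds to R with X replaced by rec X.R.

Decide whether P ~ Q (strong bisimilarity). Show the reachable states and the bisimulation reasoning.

not bisimilar

P's transition system — 2 states:
  u0 = rec X. (a.X)\{a,c}\{b} + a.(0 + 0)\{b,c} | --a--▸ u1
  u1 = (0 + 0)\{b,c} | deadlocked
Q's transition system — 2 states:
  v0 = rec X. (a.X)\{a,c}\{b} + c.(0 + 0)\{b,c} | --c--▸ v1
  v1 = (0 + 0)\{b,c} | deadlocked
Bisimilarity quotient blocks:
  B0 = {u0}
  B1 = {u1, v1}
  B2 = {v0}
u0 ∈ B0, v0 ∈ B2 → different blocks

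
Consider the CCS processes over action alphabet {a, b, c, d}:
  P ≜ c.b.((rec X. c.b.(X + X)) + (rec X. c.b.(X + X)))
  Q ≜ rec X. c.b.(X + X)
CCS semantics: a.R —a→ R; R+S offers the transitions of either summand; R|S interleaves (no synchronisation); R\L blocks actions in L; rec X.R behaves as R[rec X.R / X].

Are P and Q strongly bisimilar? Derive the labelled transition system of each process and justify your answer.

bisimilar

P's transition system — 3 states:
  p0 = c.b.((rec X. c.b.(X + X)) + (rec X. c.b.(X + X))) | ··c··> p1
  p1 = b.((rec X. c.b.(X + X)) + (rec X. c.b.(X + X))) | ··b··> p2
  p2 = (rec X. c.b.(X + X)) + (rec X. c.b.(X + X)) | ··c··> p1
Q's transition system — 3 states:
  q0 = rec X. c.b.(X + X) | ··c··> q1
  q1 = b.((rec X. c.b.(X + X)) + (rec X. c.b.(X + X))) | ··b··> q2
  q2 = (rec X. c.b.(X + X)) + (rec X. c.b.(X + X)) | ··c··> q1
Partition-refinement fixed point:
  B0 = {p0, p2, q0, q2}
  B1 = {p1, q1}
p0 ∈ B0, q0 ∈ B0 → same block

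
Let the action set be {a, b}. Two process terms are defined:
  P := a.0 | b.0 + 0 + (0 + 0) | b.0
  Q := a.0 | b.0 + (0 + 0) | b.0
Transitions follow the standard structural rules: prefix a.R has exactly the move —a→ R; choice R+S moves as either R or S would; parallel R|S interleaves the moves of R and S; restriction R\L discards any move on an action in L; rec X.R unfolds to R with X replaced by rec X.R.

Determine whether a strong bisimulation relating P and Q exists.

bisimilar

LTS(P): 5 reachable states
  u0 = a.0 | b.0 + 0 + (0 + 0) | b.0 :: -a-> u1, -b-> u2, -b-> u3
  u1 = 0 | b.0 :: -b-> u4
  u2 = (0 + 0) | 0 :: deadlocked
  u3 = a.0 | 0 :: -a-> u4
  u4 = 0 | 0 :: deadlocked
LTS(Q): 5 reachable states
  v0 = a.0 | b.0 + (0 + 0) | b.0 :: -a-> v1, -b-> v2, -b-> v3
  v1 = 0 | b.0 :: -b-> v4
  v2 = (0 + 0) | 0 :: deadlocked
  v3 = a.0 | 0 :: -a-> v4
  v4 = 0 | 0 :: deadlocked
Bisimilarity quotient blocks:
  B0 = {u0, v0}
  B1 = {u1, v1}
  B2 = {u2, u4, v2, v4}
  B3 = {u3, v3}
u0 ∈ B0, v0 ∈ B0 → same block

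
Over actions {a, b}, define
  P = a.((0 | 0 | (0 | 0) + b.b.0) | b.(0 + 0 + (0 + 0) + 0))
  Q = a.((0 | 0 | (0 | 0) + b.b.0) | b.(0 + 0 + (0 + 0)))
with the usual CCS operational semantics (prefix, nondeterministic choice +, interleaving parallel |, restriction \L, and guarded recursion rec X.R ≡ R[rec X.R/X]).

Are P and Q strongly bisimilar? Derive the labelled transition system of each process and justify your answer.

P ~ Q

P's transition system — 7 states:
  u0 = a.((0 | 0 | (0 | 0) + b.b.0) | b.(0 + 0 + (0 + 0) + 0)) → ··a··> u1
  u1 = (0 | 0 | (0 | 0) + b.b.0) | b.(0 + 0 + (0 + 0) + 0) → ··b··> u2, ··b··> u3
  u2 = (0 | 0 | (0 | 0) + b.b.0) | (0 + 0 + (0 + 0) + 0) → ··b··> u4
  u3 = b.0 | b.(0 + 0 + (0 + 0) + 0) → ··b··> u4, ··b··> u5
  u4 = b.0 | (0 + 0 + (0 + 0) + 0) → ··b··> u6
  u5 = 0 | b.(0 + 0 + (0 + 0) + 0) → ··b··> u6
  u6 = 0 | (0 + 0 + (0 + 0) + 0) → deadlocked
Q's transition system — 7 states:
  v0 = a.((0 | 0 | (0 | 0) + b.b.0) | b.(0 + 0 + (0 + 0))) → ··a··> v1
  v1 = (0 | 0 | (0 | 0) + b.b.0) | b.(0 + 0 + (0 + 0)) → ··b··> v2, ··b··> v3
  v2 = (0 | 0 | (0 | 0) + b.b.0) | (0 + 0 + (0 + 0)) → ··b··> v4
  v3 = b.0 | b.(0 + 0 + (0 + 0)) → ··b··> v4, ··b··> v5
  v4 = b.0 | (0 + 0 + (0 + 0)) → ··b··> v6
  v5 = 0 | b.(0 + 0 + (0 + 0)) → ··b··> v6
  v6 = 0 | (0 + 0 + (0 + 0)) → deadlocked
Coarsest stable partition (strong bisimilarity classes):
  B0 = {u0, v0}
  B1 = {u1, v1}
  B2 = {u2, u3, v2, v3}
  B3 = {u4, u5, v4, v5}
  B4 = {u6, v6}
u0 ∈ B0, v0 ∈ B0 → same block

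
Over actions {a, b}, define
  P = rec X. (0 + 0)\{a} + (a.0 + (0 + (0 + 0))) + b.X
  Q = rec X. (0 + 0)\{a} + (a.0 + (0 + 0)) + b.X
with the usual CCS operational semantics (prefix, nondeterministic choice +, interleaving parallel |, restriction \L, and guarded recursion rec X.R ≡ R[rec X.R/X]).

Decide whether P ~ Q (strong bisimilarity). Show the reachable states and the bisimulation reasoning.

bisimilar

LTS(P): 2 reachable states
  s0 = rec X. (0 + 0)\{a} + (a.0 + (0 + (0 + 0))) + b.X | —a→ s1, —b→ s0
  s1 = 0 | (no moves)
LTS(Q): 2 reachable states
  t0 = rec X. (0 + 0)\{a} + (a.0 + (0 + 0)) + b.X | —a→ t1, —b→ t0
  t1 = 0 | (no moves)
Bisimilarity quotient blocks:
  B0 = {s0, t0}
  B1 = {s1, t1}
s0 ∈ B0, t0 ∈ B0 → same block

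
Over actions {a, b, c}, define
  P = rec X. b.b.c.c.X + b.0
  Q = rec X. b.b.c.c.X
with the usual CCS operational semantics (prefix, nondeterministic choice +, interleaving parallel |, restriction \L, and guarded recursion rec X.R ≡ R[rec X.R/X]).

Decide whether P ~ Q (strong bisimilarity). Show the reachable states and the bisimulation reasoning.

not bisimilar

Reachable graph of P (5 states):
  u0 = rec X. b.b.c.c.X + b.0 has moves -b-> u1, -b-> u2
  u1 = 0 has moves ·
  u2 = b.c.c.(rec X. b.b.c.c.X + b.0) has moves -b-> u3
  u3 = c.c.(rec X. b.b.c.c.X + b.0) has moves -c-> u4
  u4 = c.(rec X. b.b.c.c.X + b.0) has moves -c-> u0
Reachable graph of Q (4 states):
  v0 = rec X. b.b.c.c.X has moves -b-> v1
  v1 = b.c.c.(rec X. b.b.c.c.X) has moves -b-> v2
  v2 = c.c.(rec X. b.b.c.c.X) has moves -c-> v3
  v3 = c.(rec X. b.b.c.c.X) has moves -c-> v0
Bisimilarity quotient blocks:
  B0 = {u0}
  B1 = {u1}
  B2 = {u2}
  B3 = {u3}
  B4 = {u4}
  B5 = {v0}
  B6 = {v1}
  B7 = {v2}
  B8 = {v3}
u0 ∈ B0, v0 ∈ B5 → different blocks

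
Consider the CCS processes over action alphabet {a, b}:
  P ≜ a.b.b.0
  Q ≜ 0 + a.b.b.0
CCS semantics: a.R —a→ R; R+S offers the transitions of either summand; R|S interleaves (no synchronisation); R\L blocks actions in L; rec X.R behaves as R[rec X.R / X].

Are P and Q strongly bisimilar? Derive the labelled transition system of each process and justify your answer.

LTS(P): 4 reachable states
  u0 = a.b.b.0 → ··a··> u1
  u1 = b.b.0 → ··b··> u2
  u2 = b.0 → ··b··> u3
  u3 = 0 → ·
LTS(Q): 4 reachable states
  v0 = 0 + a.b.b.0 → ··a··> v1
  v1 = b.b.0 → ··b··> v2
  v2 = b.0 → ··b··> v3
  v3 = 0 → ·
Coarsest stable partition (strong bisimilarity classes):
  B0 = {u0, v0}
  B1 = {u1, v1}
  B2 = {u2, v2}
  B3 = {u3, v3}
u0 ∈ B0, v0 ∈ B0 → same block

bisimilar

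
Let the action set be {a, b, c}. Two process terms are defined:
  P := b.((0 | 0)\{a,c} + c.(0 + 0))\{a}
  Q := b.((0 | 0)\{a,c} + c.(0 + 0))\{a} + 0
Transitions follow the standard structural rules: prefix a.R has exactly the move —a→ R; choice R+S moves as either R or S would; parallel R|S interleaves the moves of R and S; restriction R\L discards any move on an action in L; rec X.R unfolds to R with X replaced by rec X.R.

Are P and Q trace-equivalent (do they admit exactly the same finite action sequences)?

YES

LTS(P): 3 reachable states
  p0 = b.((0 | 0)\{a,c} + c.(0 + 0))\{a} | =b=> p1
  p1 = ((0 | 0)\{a,c} + c.(0 + 0))\{a} | =c=> p2
  p2 = (0 + 0)\{a} | deadlocked
LTS(Q): 3 reachable states
  q0 = b.((0 | 0)\{a,c} + c.(0 + 0))\{a} + 0 | =b=> q1
  q1 = ((0 | 0)\{a,c} + c.(0 + 0))\{a} | =c=> q2
  q2 = (0 + 0)\{a} | deadlocked
Coarsest stable partition (strong bisimilarity classes):
  B0 = {p0, q0}
  B1 = {p1, q1}
  B2 = {p2, q2}
p0 ∈ B0, q0 ∈ B0 → same block
Bisimilar ⇒ trace-equivalent.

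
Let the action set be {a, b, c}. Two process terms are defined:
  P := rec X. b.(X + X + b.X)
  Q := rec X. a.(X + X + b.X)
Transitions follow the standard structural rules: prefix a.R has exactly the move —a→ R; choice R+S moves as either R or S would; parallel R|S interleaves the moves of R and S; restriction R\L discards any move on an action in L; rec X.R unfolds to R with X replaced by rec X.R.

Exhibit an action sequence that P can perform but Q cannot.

Reachable graph of P (2 states):
  s0 = rec X. b.(X + X + b.X) :: -b-> s1
  s1 = (rec X. b.(X + X + b.X)) + (rec X. b.(X + X + b.X)) + b.(rec X. b.(X + X + b.X)) :: -b-> s0, -b-> s1
Reachable graph of Q (2 states):
  t0 = rec X. a.(X + X + b.X) :: -a-> t1
  t1 = (rec X. a.(X + X + b.X)) + (rec X. a.(X + X + b.X)) + b.(rec X. a.(X + X + b.X)) :: -a-> t1, -b-> t0
Run σ = ⟨b⟩ on P: start {s0}
  after b @ step 1: {s1}
  P completes σ.
Run σ = ⟨b⟩ on Q: start {t0}
  after b @ step 1: ∅  — Q cannot continue

b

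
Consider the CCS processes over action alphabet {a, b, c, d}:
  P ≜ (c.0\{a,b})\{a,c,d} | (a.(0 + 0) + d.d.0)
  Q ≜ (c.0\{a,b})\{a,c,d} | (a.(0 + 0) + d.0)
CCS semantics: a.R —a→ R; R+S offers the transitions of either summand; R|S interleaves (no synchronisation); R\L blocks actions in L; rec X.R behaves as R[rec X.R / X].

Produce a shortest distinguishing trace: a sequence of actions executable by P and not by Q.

Reachable graph of P (4 states):
  u0 = (c.0\{a,b})\{a,c,d} | (a.(0 + 0) + d.d.0) → -a-> u1, -d-> u2
  u1 = (c.0\{a,b})\{a,c,d} | (0 + 0) → (no moves)
  u2 = (c.0\{a,b})\{a,c,d} | d.0 → -d-> u3
  u3 = (c.0\{a,b})\{a,c,d} | 0 → (no moves)
Reachable graph of Q (3 states):
  v0 = (c.0\{a,b})\{a,c,d} | (a.(0 + 0) + d.0) → -a-> v1, -d-> v2
  v1 = (c.0\{a,b})\{a,c,d} | (0 + 0) → (no moves)
  v2 = (c.0\{a,b})\{a,c,d} | 0 → (no moves)
Trace ⟨dd⟩ through P, begin at {u0}:
  after d @ step 1: {u2}
  after d @ step 2: {u3}
  — P admits the full trace.
Trace ⟨dd⟩ through Q, begin at {v0}:
  after d @ step 1: {v2}
  after d @ step 2: no successor for Q

dd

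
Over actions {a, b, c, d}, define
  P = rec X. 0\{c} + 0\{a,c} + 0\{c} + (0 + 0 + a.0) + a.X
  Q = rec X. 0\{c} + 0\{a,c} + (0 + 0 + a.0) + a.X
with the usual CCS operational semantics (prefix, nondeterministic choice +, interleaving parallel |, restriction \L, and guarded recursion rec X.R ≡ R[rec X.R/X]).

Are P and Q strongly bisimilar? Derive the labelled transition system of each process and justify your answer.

bisimilar

Reachable graph of P (2 states):
  s0 = rec X. 0\{c} + 0\{a,c} + 0\{c} + (0 + 0 + a.0) + a.X :: -a-> s0, -a-> s1
  s1 = 0 :: ∅
Reachable graph of Q (2 states):
  t0 = rec X. 0\{c} + 0\{a,c} + (0 + 0 + a.0) + a.X :: -a-> t0, -a-> t1
  t1 = 0 :: ∅
Bisimilarity quotient blocks:
  B0 = {s0, t0}
  B1 = {s1, t1}
s0 ∈ B0, t0 ∈ B0 → same block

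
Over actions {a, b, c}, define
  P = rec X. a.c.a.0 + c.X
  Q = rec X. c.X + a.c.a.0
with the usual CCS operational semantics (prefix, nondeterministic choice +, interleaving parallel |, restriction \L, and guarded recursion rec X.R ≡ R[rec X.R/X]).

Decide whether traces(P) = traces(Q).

YES

LTS(P): 4 reachable states
  m0 = rec X. a.c.a.0 + c.X ⊢ —a→ m1, —c→ m0
  m1 = c.a.0 ⊢ —c→ m2
  m2 = a.0 ⊢ —a→ m3
  m3 = 0 ⊢ ·
LTS(Q): 4 reachable states
  n0 = rec X. c.X + a.c.a.0 ⊢ —a→ n1, —c→ n0
  n1 = c.a.0 ⊢ —c→ n2
  n2 = a.0 ⊢ —a→ n3
  n3 = 0 ⊢ ·
Bisimilarity quotient blocks:
  B0 = {m0, n0}
  B1 = {m1, n1}
  B2 = {m2, n2}
  B3 = {m3, n3}
m0 ∈ B0, n0 ∈ B0 → same block
Bisimilar ⇒ trace-equivalent.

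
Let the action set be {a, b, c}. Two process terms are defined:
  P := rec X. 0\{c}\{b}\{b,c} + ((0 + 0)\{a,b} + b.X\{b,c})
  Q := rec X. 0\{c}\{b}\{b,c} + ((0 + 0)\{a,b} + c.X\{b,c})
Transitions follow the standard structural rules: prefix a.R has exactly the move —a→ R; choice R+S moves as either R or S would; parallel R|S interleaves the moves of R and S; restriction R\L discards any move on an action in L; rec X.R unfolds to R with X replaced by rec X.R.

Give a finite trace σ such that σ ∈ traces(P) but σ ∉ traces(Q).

Reachable graph of P (2 states):
  u0 = rec X. 0\{c}\{b}\{b,c} + ((0 + 0)\{a,b} + b.X\{b,c}) → —b→ u1
  u1 = (rec X. 0\{c}\{b}\{b,c} + ((0 + 0)\{a,b} + b.X\{b,c}))\{b,c} → stopped
Reachable graph of Q (2 states):
  v0 = rec X. 0\{c}\{b}\{b,c} + ((0 + 0)\{a,b} + c.X\{b,c}) → —c→ v1
  v1 = (rec X. 0\{c}\{b}\{b,c} + ((0 + 0)\{a,b} + c.X\{b,c}))\{b,c} → stopped
Trace ⟨b⟩ through P, begin at {u0}:
  step 1 (b): {u1}
  — P admits the full trace.
Trace ⟨b⟩ through Q, begin at {v0}:
  step 1 (b): ∅ (Q stuck)

b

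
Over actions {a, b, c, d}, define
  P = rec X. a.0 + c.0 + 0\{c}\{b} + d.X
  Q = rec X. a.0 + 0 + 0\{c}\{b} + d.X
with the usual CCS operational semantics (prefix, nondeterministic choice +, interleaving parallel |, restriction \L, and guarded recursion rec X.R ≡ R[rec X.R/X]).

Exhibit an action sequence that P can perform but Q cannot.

c

P's transition system — 2 states:
  p0 = rec X. a.0 + c.0 + 0\{c}\{b} + d.X ⊢ --a--▸ p1, --c--▸ p1, --d--▸ p0
  p1 = 0 ⊢ stopped
Q's transition system — 2 states:
  q0 = rec X. a.0 + 0 + 0\{c}\{b} + d.X ⊢ --a--▸ q1, --d--▸ q0
  q1 = 0 ⊢ stopped
Run σ = ⟨c⟩ on P: start {p0}
  after c @ step 1: {p1}
  — P admits the full trace.
Run σ = ⟨c⟩ on Q: start {q0}
  after c @ step 1: ∅  — Q cannot continue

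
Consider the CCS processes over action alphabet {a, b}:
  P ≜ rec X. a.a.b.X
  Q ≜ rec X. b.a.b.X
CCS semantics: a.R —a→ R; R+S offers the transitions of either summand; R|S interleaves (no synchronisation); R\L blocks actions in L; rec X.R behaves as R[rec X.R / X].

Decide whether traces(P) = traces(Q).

trace-distinct — witness ⟨a⟩

Reachable graph of P (3 states):
  m0 = rec X. a.a.b.X ⊢ -a-> m1
  m1 = a.b.(rec X. a.a.b.X) ⊢ -a-> m2
  m2 = b.(rec X. a.a.b.X) ⊢ -b-> m0
Reachable graph of Q (3 states):
  n0 = rec X. b.a.b.X ⊢ -b-> n1
  n1 = a.b.(rec X. b.a.b.X) ⊢ -a-> n2
  n2 = b.(rec X. b.a.b.X) ⊢ -b-> n0
Trace ⟨a⟩ through P, begin at {m0}:
  step 1 (a): {m1}
  P completes σ.
Trace ⟨a⟩ through Q, begin at {n0}:
  step 1 (a): ∅  — Q cannot continue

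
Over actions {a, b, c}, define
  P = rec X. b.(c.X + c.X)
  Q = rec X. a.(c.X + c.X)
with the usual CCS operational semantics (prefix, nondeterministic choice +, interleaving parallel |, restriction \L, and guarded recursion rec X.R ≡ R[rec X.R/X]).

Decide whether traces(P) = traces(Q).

Reachable graph of P (2 states):
  p0 = rec X. b.(c.X + c.X) ⊢ -b-> p1
  p1 = c.(rec X. b.(c.X + c.X)) + c.(rec X. b.(c.X + c.X)) ⊢ -c-> p0
Reachable graph of Q (2 states):
  q0 = rec X. a.(c.X + c.X) ⊢ -a-> q1
  q1 = c.(rec X. a.(c.X + c.X)) + c.(rec X. a.(c.X + c.X)) ⊢ -c-> q0
Executing b from P (initial set {p0}):
  after b @ step 1: {p1}
  — P admits the full trace.
Executing b from Q (initial set {q0}):
  after b @ step 1: no successor for Q

traces(P) ≠ traces(Q) — witness ⟨b⟩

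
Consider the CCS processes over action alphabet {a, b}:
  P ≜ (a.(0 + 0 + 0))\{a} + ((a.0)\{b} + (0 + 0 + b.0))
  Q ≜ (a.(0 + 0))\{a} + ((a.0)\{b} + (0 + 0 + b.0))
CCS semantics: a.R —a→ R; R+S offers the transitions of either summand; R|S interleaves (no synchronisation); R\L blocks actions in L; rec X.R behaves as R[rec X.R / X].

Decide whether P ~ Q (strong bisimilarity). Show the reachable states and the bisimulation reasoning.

P's transition system — 3 states:
  u0 = (a.(0 + 0 + 0))\{a} + ((a.0)\{b} + (0 + 0 + b.0)) has moves —a→ u1, —b→ u2
  u1 = 0\{b} has moves deadlocked
  u2 = 0 has moves deadlocked
Q's transition system — 3 states:
  v0 = (a.(0 + 0))\{a} + ((a.0)\{b} + (0 + 0 + b.0)) has moves —a→ v1, —b→ v2
  v1 = 0\{b} has moves deadlocked
  v2 = 0 has moves deadlocked
Coarsest stable partition (strong bisimilarity classes):
  B0 = {u0, v0}
  B1 = {u1, u2, v1, v2}
u0 ∈ B0, v0 ∈ B0 → same block

YES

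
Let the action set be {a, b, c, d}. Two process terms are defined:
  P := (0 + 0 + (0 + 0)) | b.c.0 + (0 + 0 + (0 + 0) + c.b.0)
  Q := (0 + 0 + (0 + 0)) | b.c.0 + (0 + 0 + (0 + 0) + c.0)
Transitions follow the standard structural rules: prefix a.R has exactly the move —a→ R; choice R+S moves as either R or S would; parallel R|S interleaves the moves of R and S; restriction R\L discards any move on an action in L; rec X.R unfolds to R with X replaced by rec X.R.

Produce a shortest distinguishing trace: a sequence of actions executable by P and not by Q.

cb

Reachable graph of P (5 states):
  s0 = (0 + 0 + (0 + 0)) | b.c.0 + (0 + 0 + (0 + 0) + c.b.0) ⊢ =b=> s1, =c=> s2
  s1 = (0 + 0 + (0 + 0)) | c.0 ⊢ =c=> s3
  s2 = b.0 ⊢ =b=> s4
  s3 = (0 + 0 + (0 + 0)) | 0 ⊢ ·
  s4 = 0 ⊢ ·
Reachable graph of Q (4 states):
  t0 = (0 + 0 + (0 + 0)) | b.c.0 + (0 + 0 + (0 + 0) + c.0) ⊢ =b=> t1, =c=> t2
  t1 = (0 + 0 + (0 + 0)) | c.0 ⊢ =c=> t3
  t2 = 0 ⊢ ·
  t3 = (0 + 0 + (0 + 0)) | 0 ⊢ ·
Trace ⟨cb⟩ through P, begin at {s0}:
  after c @ step 1: {s2}
  after b @ step 2: {s4}
  — P admits the full trace.
Trace ⟨cb⟩ through Q, begin at {t0}:
  after c @ step 1: {t2}
  after b @ step 2: ∅ (Q stuck)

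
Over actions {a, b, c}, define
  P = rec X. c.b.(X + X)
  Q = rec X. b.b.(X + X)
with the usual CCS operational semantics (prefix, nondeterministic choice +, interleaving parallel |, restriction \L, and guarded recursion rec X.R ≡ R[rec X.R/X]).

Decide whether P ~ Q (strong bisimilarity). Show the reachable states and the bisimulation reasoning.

LTS(P): 3 reachable states
  u0 = rec X. c.b.(X + X) :: —c→ u1
  u1 = b.((rec X. c.b.(X + X)) + (rec X. c.b.(X + X))) :: —b→ u2
  u2 = (rec X. c.b.(X + X)) + (rec X. c.b.(X + X)) :: —c→ u1
LTS(Q): 3 reachable states
  v0 = rec X. b.b.(X + X) :: —b→ v1
  v1 = b.((rec X. b.b.(X + X)) + (rec X. b.b.(X + X))) :: —b→ v2
  v2 = (rec X. b.b.(X + X)) + (rec X. b.b.(X + X)) :: —b→ v1
Coarsest stable partition (strong bisimilarity classes):
  B0 = {u0, u2}
  B1 = {u1}
  B2 = {v0, v1, v2}
u0 ∈ B0, v0 ∈ B2 → different blocks

P ≁ Q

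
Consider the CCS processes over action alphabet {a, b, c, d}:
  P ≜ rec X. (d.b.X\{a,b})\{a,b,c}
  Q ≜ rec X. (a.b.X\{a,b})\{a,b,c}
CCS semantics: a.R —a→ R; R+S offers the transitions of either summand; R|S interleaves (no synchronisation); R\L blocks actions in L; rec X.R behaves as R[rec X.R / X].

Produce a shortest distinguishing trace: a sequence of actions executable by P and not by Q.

P's transition system — 2 states:
  u0 = rec X. (d.b.X\{a,b})\{a,b,c} → —d→ u1
  u1 = (b.(rec X. (d.b.X\{a,b})\{a,b,c})\{a,b})\{a,b,c} → ∅
Q's transition system — 1 states:
  v0 = rec X. (a.b.X\{a,b})\{a,b,c} → ∅
Executing d from P (initial set {u0}):
  step 1 (d): {u1}
  P completes σ.
Executing d from Q (initial set {v0}):
  step 1 (d): ∅ (Q stuck)

d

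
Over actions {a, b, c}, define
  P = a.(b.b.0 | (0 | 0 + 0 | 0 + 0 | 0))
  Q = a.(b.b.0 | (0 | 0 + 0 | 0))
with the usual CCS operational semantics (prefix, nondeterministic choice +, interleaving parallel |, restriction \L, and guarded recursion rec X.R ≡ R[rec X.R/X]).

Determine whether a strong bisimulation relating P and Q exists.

LTS(P): 4 reachable states
  s0 = a.(b.b.0 | (0 | 0 + 0 | 0 + 0 | 0)) → =a=> s1
  s1 = b.b.0 | (0 | 0 + 0 | 0 + 0 | 0) → =b=> s2
  s2 = b.0 | (0 | 0 + 0 | 0 + 0 | 0) → =b=> s3
  s3 = 0 | (0 | 0 + 0 | 0 + 0 | 0) → stopped
LTS(Q): 4 reachable states
  t0 = a.(b.b.0 | (0 | 0 + 0 | 0)) → =a=> t1
  t1 = b.b.0 | (0 | 0 + 0 | 0) → =b=> t2
  t2 = b.0 | (0 | 0 + 0 | 0) → =b=> t3
  t3 = 0 | (0 | 0 + 0 | 0) → stopped
Coarsest stable partition (strong bisimilarity classes):
  B0 = {s0, t0}
  B1 = {s1, t1}
  B2 = {s2, t2}
  B3 = {s3, t3}
s0 ∈ B0, t0 ∈ B0 → same block

bisimilar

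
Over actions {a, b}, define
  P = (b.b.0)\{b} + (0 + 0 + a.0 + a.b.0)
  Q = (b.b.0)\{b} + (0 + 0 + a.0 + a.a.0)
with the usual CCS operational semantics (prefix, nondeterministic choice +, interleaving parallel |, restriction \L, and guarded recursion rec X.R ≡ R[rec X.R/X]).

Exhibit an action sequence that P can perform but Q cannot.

Reachable graph of P (3 states):
  m0 = (b.b.0)\{b} + (0 + 0 + a.0 + a.b.0) ⊢ ··a··> m1, ··a··> m2
  m1 = 0 ⊢ stopped
  m2 = b.0 ⊢ ··b··> m1
Reachable graph of Q (3 states):
  n0 = (b.b.0)\{b} + (0 + 0 + a.0 + a.a.0) ⊢ ··a··> n1, ··a··> n2
  n1 = 0 ⊢ stopped
  n2 = a.0 ⊢ ··a··> n1
Run σ = ⟨ab⟩ on P: start {m0}
  after a @ step 1: {m1, m2}
  after b @ step 2: {m1}
  P completes σ.
Run σ = ⟨ab⟩ on Q: start {n0}
  after a @ step 1: {n1, n2}
  after b @ step 2: ∅ (Q stuck)

ab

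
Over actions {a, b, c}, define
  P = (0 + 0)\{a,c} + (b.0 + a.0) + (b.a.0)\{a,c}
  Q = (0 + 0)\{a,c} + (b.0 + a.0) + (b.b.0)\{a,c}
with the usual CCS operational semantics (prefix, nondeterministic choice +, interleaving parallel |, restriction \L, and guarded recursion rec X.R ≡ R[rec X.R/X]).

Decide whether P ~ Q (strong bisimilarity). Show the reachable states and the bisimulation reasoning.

Reachable graph of P (3 states):
  p0 = (0 + 0)\{a,c} + (b.0 + a.0) + (b.a.0)\{a,c} ⊢ ··a··> p1, ··b··> p1, ··b··> p2
  p1 = 0 ⊢ ·
  p2 = (a.0)\{a,c} ⊢ ·
Reachable graph of Q (4 states):
  q0 = (0 + 0)\{a,c} + (b.0 + a.0) + (b.b.0)\{a,c} ⊢ ··a··> q1, ··b··> q1, ··b··> q2
  q1 = 0 ⊢ ·
  q2 = (b.0)\{a,c} ⊢ ··b··> q3
  q3 = 0\{a,c} ⊢ ·
Bisimilarity quotient blocks:
  B0 = {p0}
  B1 = {p1, p2, q1, q3}
  B2 = {q0}
  B3 = {q2}
p0 ∈ B0, q0 ∈ B2 → different blocks

P ≁ Q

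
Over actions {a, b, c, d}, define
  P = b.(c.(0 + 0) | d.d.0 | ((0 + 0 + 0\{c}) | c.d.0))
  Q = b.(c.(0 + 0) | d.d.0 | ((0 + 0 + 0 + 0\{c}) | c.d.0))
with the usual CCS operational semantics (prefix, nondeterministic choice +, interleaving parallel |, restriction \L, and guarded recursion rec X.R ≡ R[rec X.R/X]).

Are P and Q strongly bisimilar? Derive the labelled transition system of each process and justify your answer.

Reachable graph of P (19 states):
  s0 = b.(c.(0 + 0) | d.d.0 | ((0 + 0 + 0\{c}) | c.d.0)) ⊢ —b→ s1
  s1 = c.(0 + 0) | d.d.0 | ((0 + 0 + 0\{c}) | c.d.0) ⊢ —c→ s2, —c→ s3, —d→ s4
  s2 = (0 + 0) | d.d.0 | ((0 + 0 + 0\{c}) | c.d.0) ⊢ —c→ s5, —d→ s6
  s3 = c.(0 + 0) | d.d.0 | ((0 + 0 + 0\{c}) | d.0) ⊢ —c→ s5, —d→ s7, —d→ s8
  s4 = c.(0 + 0) | d.0 | ((0 + 0 + 0\{c}) | c.d.0) ⊢ —c→ s6, —c→ s7, —d→ s9
  s5 = (0 + 0) | d.d.0 | ((0 + 0 + 0\{c}) | d.0) ⊢ —d→ s10, —d→ s11
  s6 = (0 + 0) | d.0 | ((0 + 0 + 0\{c}) | c.d.0) ⊢ —c→ s10, —d→ s12
  s7 = c.(0 + 0) | d.0 | ((0 + 0 + 0\{c}) | d.0) ⊢ —c→ s10, —d→ s13, —d→ s14
  s8 = c.(0 + 0) | d.d.0 | ((0 + 0 + 0\{c}) | 0) ⊢ —c→ s11, —d→ s14
  s9 = c.(0 + 0) | 0 | ((0 + 0 + 0\{c}) | c.d.0) ⊢ —c→ s12, —c→ s13
  s10 = (0 + 0) | d.0 | ((0 + 0 + 0\{c}) | d.0) ⊢ —d→ s15, —d→ s16
  s11 = (0 + 0) | d.d.0 | ((0 + 0 + 0\{c}) | 0) ⊢ —d→ s16
  s12 = (0 + 0) | 0 | ((0 + 0 + 0\{c}) | c.d.0) ⊢ —c→ s15
  s13 = c.(0 + 0) | 0 | ((0 + 0 + 0\{c}) | d.0) ⊢ —c→ s15, —d→ s17
  s14 = c.(0 + 0) | d.0 | ((0 + 0 + 0\{c}) | 0) ⊢ —c→ s16, —d→ s17
  s15 = (0 + 0) | 0 | ((0 + 0 + 0\{c}) | d.0) ⊢ —d→ s18
  s16 = (0 + 0) | d.0 | ((0 + 0 + 0\{c}) | 0) ⊢ —d→ s18
  s17 = c.(0 + 0) | 0 | ((0 + 0 + 0\{c}) | 0) ⊢ —c→ s18
  s18 = (0 + 0) | 0 | ((0 + 0 + 0\{c}) | 0) ⊢ ∅
Reachable graph of Q (19 states):
  t0 = b.(c.(0 + 0) | d.d.0 | ((0 + 0 + 0 + 0\{c}) | c.d.0)) ⊢ —b→ t1
  t1 = c.(0 + 0) | d.d.0 | ((0 + 0 + 0 + 0\{c}) | c.d.0) ⊢ —c→ t2, —c→ t3, —d→ t4
  t2 = (0 + 0) | d.d.0 | ((0 + 0 + 0 + 0\{c}) | c.d.0) ⊢ —c→ t5, —d→ t6
  t3 = c.(0 + 0) | d.d.0 | ((0 + 0 + 0 + 0\{c}) | d.0) ⊢ —c→ t5, —d→ t7, —d→ t8
  t4 = c.(0 + 0) | d.0 | ((0 + 0 + 0 + 0\{c}) | c.d.0) ⊢ —c→ t6, —c→ t7, —d→ t9
  t5 = (0 + 0) | d.d.0 | ((0 + 0 + 0 + 0\{c}) | d.0) ⊢ —d→ t10, —d→ t11
  t6 = (0 + 0) | d.0 | ((0 + 0 + 0 + 0\{c}) | c.d.0) ⊢ —c→ t10, —d→ t12
  t7 = c.(0 + 0) | d.0 | ((0 + 0 + 0 + 0\{c}) | d.0) ⊢ —c→ t10, —d→ t13, —d→ t14
  t8 = c.(0 + 0) | d.d.0 | ((0 + 0 + 0 + 0\{c}) | 0) ⊢ —c→ t11, —d→ t14
  t9 = c.(0 + 0) | 0 | ((0 + 0 + 0 + 0\{c}) | c.d.0) ⊢ —c→ t12, —c→ t13
  t10 = (0 + 0) | d.0 | ((0 + 0 + 0 + 0\{c}) | d.0) ⊢ —d→ t15, —d→ t16
  t11 = (0 + 0) | d.d.0 | ((0 + 0 + 0 + 0\{c}) | 0) ⊢ —d→ t16
  t12 = (0 + 0) | 0 | ((0 + 0 + 0 + 0\{c}) | c.d.0) ⊢ —c→ t15
  t13 = c.(0 + 0) | 0 | ((0 + 0 + 0 + 0\{c}) | d.0) ⊢ —c→ t15, —d→ t17
  t14 = c.(0 + 0) | d.0 | ((0 + 0 + 0 + 0\{c}) | 0) ⊢ —c→ t16, —d→ t17
  t15 = (0 + 0) | 0 | ((0 + 0 + 0 + 0\{c}) | d.0) ⊢ —d→ t18
  t16 = (0 + 0) | d.0 | ((0 + 0 + 0 + 0\{c}) | 0) ⊢ —d→ t18
  t17 = c.(0 + 0) | 0 | ((0 + 0 + 0 + 0\{c}) | 0) ⊢ —c→ t18
  t18 = (0 + 0) | 0 | ((0 + 0 + 0 + 0\{c}) | 0) ⊢ ∅
Coarsest stable partition (strong bisimilarity classes):
  B0 = {s0, t0}
  B1 = {s1, t1}
  B2 = {s2, t2}
  B3 = {s6, t6}
  B4 = {s12, t12}
  B5 = {s15, s16, t15, t16}
  B6 = {s18, t18}
  B7 = {s10, s11, t10, t11}
  B8 = {s5, t5}
  B9 = {s3, t3}
  B10 = {s7, s8, t7, t8}
  B11 = {s13, s14, t13, t14}
  B12 = {s17, t17}
  B13 = {s4, t4}
  B14 = {s9, t9}
s0 ∈ B0, t0 ∈ B0 → same block

YES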